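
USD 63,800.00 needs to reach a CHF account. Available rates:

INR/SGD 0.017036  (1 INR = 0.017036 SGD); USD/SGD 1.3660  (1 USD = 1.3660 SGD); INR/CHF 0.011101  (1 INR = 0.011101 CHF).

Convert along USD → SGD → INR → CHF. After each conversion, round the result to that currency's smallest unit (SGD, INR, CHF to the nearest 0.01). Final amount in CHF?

USD 63,800.00 × 1.3660 = SGD 87,150.80
SGD 87,150.80 ÷ 0.017036 = INR 5,115,684.43
INR 5,115,684.43 × 0.011101 = CHF 56,789.21

CHF 56,789.21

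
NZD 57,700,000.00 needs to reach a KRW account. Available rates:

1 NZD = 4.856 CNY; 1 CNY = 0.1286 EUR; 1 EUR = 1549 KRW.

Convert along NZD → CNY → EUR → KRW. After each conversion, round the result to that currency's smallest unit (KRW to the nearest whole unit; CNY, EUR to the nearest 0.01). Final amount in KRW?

NZD 57,700,000.00 × 4.856 = CNY 280,191,200.00
CNY 280,191,200.00 × 0.1286 = EUR 36,032,588.32
EUR 36,032,588.32 × 1549 = KRW 55,814,479,308

KRW 55,814,479,308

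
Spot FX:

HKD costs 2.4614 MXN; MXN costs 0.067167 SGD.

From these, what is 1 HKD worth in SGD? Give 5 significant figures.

HKD/SGD = 0.16532

1 HKD × 2.4614 = 2.4614 MXN
2.4614 MXN × 0.067167 = 0.165325 SGD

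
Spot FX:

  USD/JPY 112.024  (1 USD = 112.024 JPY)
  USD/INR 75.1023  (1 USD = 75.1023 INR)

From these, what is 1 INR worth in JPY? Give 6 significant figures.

INR/JPY = 1.49162

1 INR ÷ 75.1023 = 0.0133152 USD
0.0133152 USD × 112.024 = 1.49162 JPY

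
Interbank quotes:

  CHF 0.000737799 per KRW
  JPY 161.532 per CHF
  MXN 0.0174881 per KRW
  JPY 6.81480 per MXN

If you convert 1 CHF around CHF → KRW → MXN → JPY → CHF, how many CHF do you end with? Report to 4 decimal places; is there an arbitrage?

Around CHF → KRW → MXN → JPY → CHF: 1 ÷ 0.000737799 × 0.0174881 × 6.81480 ÷ 161.532 = 0.999998
Product ≈ 1 (deviation 0.000%, within rounding noise).

1.0000 (no arbitrage)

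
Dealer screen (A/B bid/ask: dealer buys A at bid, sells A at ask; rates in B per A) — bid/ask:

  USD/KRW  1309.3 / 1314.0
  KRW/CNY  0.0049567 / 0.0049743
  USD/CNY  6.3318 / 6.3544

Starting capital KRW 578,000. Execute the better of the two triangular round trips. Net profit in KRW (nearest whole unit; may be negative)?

Net profit: KRW 12,317

Best loop KRW → CNY → USD → KRW:
KRW 578,000 × 0.0049567 (sell KRW at bid) = CNY 2,864.97
CNY 2,864.97 ÷ 6.3544 (buy USD at ask) = USD 450.86
USD 450.86 × 1309.3 (sell USD at bid) = KRW 590,317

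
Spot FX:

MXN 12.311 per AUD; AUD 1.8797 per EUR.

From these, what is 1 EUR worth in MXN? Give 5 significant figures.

EUR/MXN = 23.141

1 EUR × 1.8797 = 1.8797 AUD
1.8797 AUD × 12.311 = 23.141 MXN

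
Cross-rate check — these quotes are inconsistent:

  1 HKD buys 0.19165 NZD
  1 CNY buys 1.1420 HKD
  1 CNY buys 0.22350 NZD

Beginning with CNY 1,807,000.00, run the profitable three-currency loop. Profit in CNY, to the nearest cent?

Profitable loop is CNY → NZD → HKD → CNY:
CNY 1,807,000.00 × 0.22350 = NZD 403,864.50
NZD 403,864.50 ÷ 0.19165 = HKD 2,107,302.37
HKD 2,107,302.37 ÷ 1.1420 = CNY 1,845,273.53
Profit = CNY 1,845,273.53 − CNY 1,807,000.00

Profit: CNY 38,273.53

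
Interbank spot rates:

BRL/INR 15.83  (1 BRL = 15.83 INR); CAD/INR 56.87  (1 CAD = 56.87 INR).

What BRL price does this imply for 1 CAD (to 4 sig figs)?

CAD/BRL = 3.593

1 CAD × 56.87 = 56.87 INR
56.87 INR ÷ 15.83 = 3.59255 BRL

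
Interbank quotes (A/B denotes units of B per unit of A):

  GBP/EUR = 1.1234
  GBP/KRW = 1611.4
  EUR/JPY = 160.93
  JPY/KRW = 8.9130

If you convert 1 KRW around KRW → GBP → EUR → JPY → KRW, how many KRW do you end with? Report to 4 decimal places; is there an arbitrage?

Around KRW → GBP → EUR → JPY → KRW: 1 ÷ 1611.4 × 1.1234 × 160.93 × 8.9130 = 0.999982
Product ≈ 1 (deviation 0.002%, within rounding noise).

1.0000 (no arbitrage)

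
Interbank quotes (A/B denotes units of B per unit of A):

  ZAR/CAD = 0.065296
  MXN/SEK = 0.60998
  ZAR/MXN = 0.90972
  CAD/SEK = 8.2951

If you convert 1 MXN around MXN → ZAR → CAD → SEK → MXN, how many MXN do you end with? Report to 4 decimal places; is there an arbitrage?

0.9761 (arbitrage exists)

Around MXN → ZAR → CAD → SEK → MXN: 1 ÷ 0.90972 × 0.065296 × 8.2951 ÷ 0.60998 = 0.976079
Product < 1; profitable direction is MXN → SEK → CAD → ZAR → MXN.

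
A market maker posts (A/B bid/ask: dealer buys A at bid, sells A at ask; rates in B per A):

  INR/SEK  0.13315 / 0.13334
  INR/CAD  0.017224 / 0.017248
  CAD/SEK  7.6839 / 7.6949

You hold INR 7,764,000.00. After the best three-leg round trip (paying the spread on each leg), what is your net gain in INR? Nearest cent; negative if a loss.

Best loop INR → SEK → CAD → INR:
INR 7,764,000.00 × 0.13315 (sell INR at bid) = SEK 1,033,776.60
SEK 1,033,776.60 ÷ 7.6949 (buy CAD at ask) = CAD 134,345.68
CAD 134,345.68 ÷ 0.017248 (buy INR at ask) = INR 7,789,058.64

Net profit: INR 25,058.64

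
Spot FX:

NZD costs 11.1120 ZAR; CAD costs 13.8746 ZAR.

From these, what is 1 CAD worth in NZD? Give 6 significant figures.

1 CAD × 13.8746 = 13.8746 ZAR
13.8746 ZAR ÷ 11.1120 = 1.24861 NZD

CAD/NZD = 1.24861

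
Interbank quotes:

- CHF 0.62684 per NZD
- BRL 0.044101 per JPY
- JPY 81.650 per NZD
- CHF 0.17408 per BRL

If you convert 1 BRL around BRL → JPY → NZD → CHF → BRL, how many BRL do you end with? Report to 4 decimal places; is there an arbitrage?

Around BRL → JPY → NZD → CHF → BRL: 1 ÷ 0.044101 ÷ 81.650 × 0.62684 ÷ 0.17408 = 1.000007
Product ≈ 1 (deviation 0.001%, within rounding noise).

1.0000 (no arbitrage)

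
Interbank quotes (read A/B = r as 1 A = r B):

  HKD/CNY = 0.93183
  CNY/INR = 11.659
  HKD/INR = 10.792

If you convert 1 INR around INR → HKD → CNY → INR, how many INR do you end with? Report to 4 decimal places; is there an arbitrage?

1.0067 (arbitrage exists)

Around INR → HKD → CNY → INR: 1 ÷ 10.792 × 0.93183 × 11.659 = 1.006691
Product > 1; profitable direction is INR → HKD → CNY → INR.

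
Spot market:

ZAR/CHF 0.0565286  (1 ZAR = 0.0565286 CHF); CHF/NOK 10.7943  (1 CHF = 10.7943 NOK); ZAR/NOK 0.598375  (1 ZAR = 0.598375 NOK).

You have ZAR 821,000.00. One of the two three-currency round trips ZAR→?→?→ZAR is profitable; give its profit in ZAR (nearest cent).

Profitable loop is ZAR → CHF → NOK → ZAR:
ZAR 821,000.00 × 0.0565286 = CHF 46,409.98
CHF 46,409.98 × 10.7943 = NOK 500,963.25
NOK 500,963.25 ÷ 0.598375 = ZAR 837,206.19
Profit = ZAR 837,206.19 − ZAR 821,000.00

Profit: ZAR 16,206.19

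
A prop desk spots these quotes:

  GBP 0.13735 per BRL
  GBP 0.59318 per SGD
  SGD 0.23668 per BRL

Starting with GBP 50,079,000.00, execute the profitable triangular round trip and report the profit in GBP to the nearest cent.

Profitable loop is GBP → BRL → SGD → GBP:
GBP 50,079,000.00 ÷ 0.13735 = BRL 364,608,664.00
BRL 364,608,664.00 × 0.23668 = SGD 86,295,578.59
SGD 86,295,578.59 × 0.59318 = GBP 51,188,811.31
Profit = GBP 51,188,811.31 − GBP 50,079,000.00

Profit: GBP 1,109,811.31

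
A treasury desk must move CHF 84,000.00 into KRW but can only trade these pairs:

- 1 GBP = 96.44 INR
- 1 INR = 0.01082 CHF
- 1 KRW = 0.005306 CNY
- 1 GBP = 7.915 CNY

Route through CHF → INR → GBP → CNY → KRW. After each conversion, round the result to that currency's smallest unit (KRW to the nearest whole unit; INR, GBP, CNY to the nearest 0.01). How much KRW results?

KRW 120,082,156

CHF 84,000.00 ÷ 0.01082 = INR 7,763,401.11
INR 7,763,401.11 ÷ 96.44 = GBP 80,499.80
GBP 80,499.80 × 7.915 = CNY 637,155.92
CNY 637,155.92 ÷ 0.005306 = KRW 120,082,156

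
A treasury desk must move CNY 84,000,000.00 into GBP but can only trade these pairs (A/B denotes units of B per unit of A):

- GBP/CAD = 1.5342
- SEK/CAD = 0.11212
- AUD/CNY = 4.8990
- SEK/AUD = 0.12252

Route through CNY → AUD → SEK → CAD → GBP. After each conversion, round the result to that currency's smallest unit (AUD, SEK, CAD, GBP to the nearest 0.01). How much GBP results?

GBP 10,227,417.13

CNY 84,000,000.00 ÷ 4.8990 = AUD 17,146,356.40
AUD 17,146,356.40 ÷ 0.12252 = SEK 139,947,407.77
SEK 139,947,407.77 × 0.11212 = CAD 15,690,903.36
CAD 15,690,903.36 ÷ 1.5342 = GBP 10,227,417.13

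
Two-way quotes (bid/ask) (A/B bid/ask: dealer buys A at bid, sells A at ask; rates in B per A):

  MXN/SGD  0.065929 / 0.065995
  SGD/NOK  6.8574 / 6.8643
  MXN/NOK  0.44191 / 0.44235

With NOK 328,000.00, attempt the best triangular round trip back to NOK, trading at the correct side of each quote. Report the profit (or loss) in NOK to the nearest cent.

Best loop NOK → MXN → SGD → NOK:
NOK 328,000.00 ÷ 0.44235 (buy MXN at ask) = MXN 741,494.29
MXN 741,494.29 × 0.065929 (sell MXN at bid) = SGD 48,885.98
SGD 48,885.98 × 6.8574 (sell SGD at bid) = NOK 335,230.70

Net profit: NOK 7,230.70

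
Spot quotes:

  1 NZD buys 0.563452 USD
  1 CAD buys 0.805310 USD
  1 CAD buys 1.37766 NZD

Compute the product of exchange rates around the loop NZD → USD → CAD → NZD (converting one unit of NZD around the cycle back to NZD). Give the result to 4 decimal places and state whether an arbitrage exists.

Around NZD → USD → CAD → NZD: 1 × 0.563452 ÷ 0.805310 × 1.37766 = 0.963909
Product < 1; profitable direction is NZD → CAD → USD → NZD.

0.9639 (arbitrage exists)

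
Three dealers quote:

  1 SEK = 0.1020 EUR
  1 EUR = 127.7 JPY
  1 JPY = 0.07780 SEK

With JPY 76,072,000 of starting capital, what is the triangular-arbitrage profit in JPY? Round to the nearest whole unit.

Profit: JPY 1,017,548

Profitable loop is JPY → SEK → EUR → JPY:
JPY 76,072,000 × 0.07780 = SEK 5,918,401.60
SEK 5,918,401.60 × 0.1020 = EUR 603,676.96
EUR 603,676.96 × 127.7 = JPY 77,089,548
Profit = JPY 77,089,548 − JPY 76,072,000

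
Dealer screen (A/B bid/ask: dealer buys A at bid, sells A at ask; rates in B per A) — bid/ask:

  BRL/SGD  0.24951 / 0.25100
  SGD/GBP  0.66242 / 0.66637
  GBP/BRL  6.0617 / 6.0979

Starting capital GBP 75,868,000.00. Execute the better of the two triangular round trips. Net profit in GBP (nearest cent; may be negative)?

Net profit: GBP 142,653.60

Best loop GBP → BRL → SGD → GBP:
GBP 75,868,000.00 × 6.0617 (sell GBP at bid) = BRL 459,889,055.60
BRL 459,889,055.60 × 0.24951 (sell BRL at bid) = SGD 114,746,918.26
SGD 114,746,918.26 × 0.66242 (sell SGD at bid) = GBP 76,010,653.60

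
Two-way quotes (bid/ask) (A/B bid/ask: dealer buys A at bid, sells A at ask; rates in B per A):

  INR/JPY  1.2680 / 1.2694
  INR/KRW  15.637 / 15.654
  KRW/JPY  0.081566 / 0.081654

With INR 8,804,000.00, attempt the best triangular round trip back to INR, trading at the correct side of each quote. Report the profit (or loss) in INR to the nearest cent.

Best loop INR → KRW → JPY → INR:
INR 8,804,000.00 × 15.637 (sell INR at bid) = KRW 137,668,148
KRW 137,668,148 × 0.081566 (sell KRW at bid) = JPY 11,229,040
JPY 11,229,040 ÷ 1.2694 (buy INR at ask) = INR 8,845,943.09

Net profit: INR 41,943.09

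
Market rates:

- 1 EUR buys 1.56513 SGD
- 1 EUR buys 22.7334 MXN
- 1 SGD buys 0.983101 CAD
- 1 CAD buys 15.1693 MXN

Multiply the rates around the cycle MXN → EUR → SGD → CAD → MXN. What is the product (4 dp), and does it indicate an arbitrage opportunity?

1.0267 (arbitrage exists)

Around MXN → EUR → SGD → CAD → MXN: 1 ÷ 22.7334 × 1.56513 × 0.983101 × 15.1693 = 1.026715
Product > 1; profitable direction is MXN → EUR → SGD → CAD → MXN.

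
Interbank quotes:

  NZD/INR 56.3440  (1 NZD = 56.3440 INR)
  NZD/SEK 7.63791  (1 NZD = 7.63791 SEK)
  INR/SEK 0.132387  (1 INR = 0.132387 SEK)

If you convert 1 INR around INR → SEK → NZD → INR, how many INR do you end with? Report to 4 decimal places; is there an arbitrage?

0.9766 (arbitrage exists)

Around INR → SEK → NZD → INR: 1 × 0.132387 ÷ 7.63791 × 56.3440 = 0.976604
Product < 1; profitable direction is INR → NZD → SEK → INR.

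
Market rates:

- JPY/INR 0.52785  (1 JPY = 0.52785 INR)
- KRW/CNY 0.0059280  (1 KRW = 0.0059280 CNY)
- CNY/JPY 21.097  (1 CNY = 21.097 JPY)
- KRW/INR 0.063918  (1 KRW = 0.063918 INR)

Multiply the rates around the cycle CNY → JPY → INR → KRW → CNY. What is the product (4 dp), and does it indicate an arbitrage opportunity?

Around CNY → JPY → INR → KRW → CNY: 1 × 21.097 × 0.52785 ÷ 0.063918 × 0.0059280 = 1.032800
Product > 1; profitable direction is CNY → JPY → INR → KRW → CNY.

1.0328 (arbitrage exists)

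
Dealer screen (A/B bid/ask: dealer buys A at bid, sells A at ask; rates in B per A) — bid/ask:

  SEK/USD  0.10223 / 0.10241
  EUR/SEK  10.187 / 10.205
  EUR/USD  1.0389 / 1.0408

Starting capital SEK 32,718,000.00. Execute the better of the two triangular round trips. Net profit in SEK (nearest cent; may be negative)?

Best loop SEK → USD → EUR → SEK:
SEK 32,718,000.00 × 0.10223 (sell SEK at bid) = USD 3,344,761.14
USD 3,344,761.14 ÷ 1.0408 (buy EUR at ask) = EUR 3,213,644.45
EUR 3,213,644.45 × 10.187 (sell EUR at bid) = SEK 32,737,395.98

Net profit: SEK 19,395.98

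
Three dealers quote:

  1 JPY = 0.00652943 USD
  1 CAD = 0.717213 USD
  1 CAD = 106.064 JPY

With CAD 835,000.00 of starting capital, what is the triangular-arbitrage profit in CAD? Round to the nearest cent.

Profitable loop is CAD → USD → JPY → CAD:
CAD 835,000.00 × 0.717213 = USD 598,872.85
USD 598,872.85 ÷ 0.00652943 = JPY 91,719,010
JPY 91,719,010 ÷ 106.064 = CAD 864,751.56
Profit = CAD 864,751.56 − CAD 835,000.00

Profit: CAD 29,751.56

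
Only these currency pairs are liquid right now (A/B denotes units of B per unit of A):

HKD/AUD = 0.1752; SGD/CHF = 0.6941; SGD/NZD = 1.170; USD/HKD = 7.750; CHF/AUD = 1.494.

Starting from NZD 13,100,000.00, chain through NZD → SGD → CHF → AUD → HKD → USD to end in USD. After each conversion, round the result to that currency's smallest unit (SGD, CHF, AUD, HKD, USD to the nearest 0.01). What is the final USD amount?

NZD 13,100,000.00 ÷ 1.170 = SGD 11,196,581.20
SGD 11,196,581.20 × 0.6941 = CHF 7,771,547.01
CHF 7,771,547.01 × 1.494 = AUD 11,610,691.23
AUD 11,610,691.23 ÷ 0.1752 = HKD 66,271,068.66
HKD 66,271,068.66 ÷ 7.750 = USD 8,551,105.63

USD 8,551,105.63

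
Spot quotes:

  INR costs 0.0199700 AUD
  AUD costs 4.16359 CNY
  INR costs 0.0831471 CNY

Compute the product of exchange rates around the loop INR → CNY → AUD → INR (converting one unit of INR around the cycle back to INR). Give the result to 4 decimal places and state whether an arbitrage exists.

Around INR → CNY → AUD → INR: 1 × 0.0831471 ÷ 4.16359 ÷ 0.0199700 = 1.000002
Product ≈ 1 (deviation 0.000%, within rounding noise).

1.0000 (no arbitrage)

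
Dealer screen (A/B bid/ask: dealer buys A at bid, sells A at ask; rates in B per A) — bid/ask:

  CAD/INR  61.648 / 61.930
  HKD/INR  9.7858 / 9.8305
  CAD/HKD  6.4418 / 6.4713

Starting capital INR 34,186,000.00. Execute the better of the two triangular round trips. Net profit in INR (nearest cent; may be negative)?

Best loop INR → CAD → HKD → INR:
INR 34,186,000.00 ÷ 61.930 (buy CAD at ask) = CAD 552,010.33
CAD 552,010.33 × 6.4418 (sell CAD at bid) = HKD 3,555,940.17
HKD 3,555,940.17 × 9.7858 (sell HKD at bid) = INR 34,797,719.33

Net profit: INR 611,719.33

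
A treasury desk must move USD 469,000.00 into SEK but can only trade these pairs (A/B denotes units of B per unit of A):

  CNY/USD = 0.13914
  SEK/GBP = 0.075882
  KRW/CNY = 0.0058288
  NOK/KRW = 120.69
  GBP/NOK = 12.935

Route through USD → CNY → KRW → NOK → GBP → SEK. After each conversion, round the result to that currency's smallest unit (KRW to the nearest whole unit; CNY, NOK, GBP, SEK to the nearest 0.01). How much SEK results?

USD 469,000.00 ÷ 0.13914 = CNY 3,370,705.76
CNY 3,370,705.76 ÷ 0.0058288 = KRW 578,284,683
KRW 578,284,683 ÷ 120.69 = NOK 4,791,487.97
NOK 4,791,487.97 ÷ 12.935 = GBP 370,428.14
GBP 370,428.14 ÷ 0.075882 = SEK 4,881,633.85

SEK 4,881,633.85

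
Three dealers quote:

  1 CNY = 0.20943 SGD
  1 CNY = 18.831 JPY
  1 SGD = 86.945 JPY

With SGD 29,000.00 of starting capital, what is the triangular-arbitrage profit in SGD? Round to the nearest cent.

Profit: SGD 990.79

Profitable loop is SGD → CNY → JPY → SGD:
SGD 29,000.00 ÷ 0.20943 = CNY 138,471.09
CNY 138,471.09 × 18.831 = JPY 2,607,549
JPY 2,607,549 ÷ 86.945 = SGD 29,990.79
Profit = SGD 29,990.79 − SGD 29,000.00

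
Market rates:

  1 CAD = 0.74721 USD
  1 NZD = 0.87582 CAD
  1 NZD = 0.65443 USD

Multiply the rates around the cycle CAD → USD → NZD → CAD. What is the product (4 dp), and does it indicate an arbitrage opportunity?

1.0000 (no arbitrage)

Around CAD → USD → NZD → CAD: 1 × 0.74721 ÷ 0.65443 × 0.87582 = 0.999987
Product ≈ 1 (deviation 0.001%, within rounding noise).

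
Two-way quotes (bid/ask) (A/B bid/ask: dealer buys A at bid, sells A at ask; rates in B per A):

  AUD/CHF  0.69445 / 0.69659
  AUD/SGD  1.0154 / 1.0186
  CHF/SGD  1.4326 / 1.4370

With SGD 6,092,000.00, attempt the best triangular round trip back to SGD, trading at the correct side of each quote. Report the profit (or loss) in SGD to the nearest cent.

Net profit: SGD 87,638.21

Best loop SGD → CHF → AUD → SGD:
SGD 6,092,000.00 ÷ 1.4370 (buy CHF at ask) = CHF 4,239,387.61
CHF 4,239,387.61 ÷ 0.69659 (buy AUD at ask) = AUD 6,085,915.12
AUD 6,085,915.12 × 1.0154 (sell AUD at bid) = SGD 6,179,638.21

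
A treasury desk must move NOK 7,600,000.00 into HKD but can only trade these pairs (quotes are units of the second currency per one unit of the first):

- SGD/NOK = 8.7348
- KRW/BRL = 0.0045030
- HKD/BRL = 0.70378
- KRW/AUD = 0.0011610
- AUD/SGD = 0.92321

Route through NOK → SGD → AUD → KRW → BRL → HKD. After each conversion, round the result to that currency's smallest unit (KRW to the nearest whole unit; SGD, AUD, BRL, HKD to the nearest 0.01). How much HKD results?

HKD 5,193,892.25

NOK 7,600,000.00 ÷ 8.7348 = SGD 870,082.89
SGD 870,082.89 ÷ 0.92321 = AUD 942,453.93
AUD 942,453.93 ÷ 0.0011610 = KRW 811,760,491
KRW 811,760,491 × 0.0045030 = BRL 3,655,357.49
BRL 3,655,357.49 ÷ 0.70378 = HKD 5,193,892.25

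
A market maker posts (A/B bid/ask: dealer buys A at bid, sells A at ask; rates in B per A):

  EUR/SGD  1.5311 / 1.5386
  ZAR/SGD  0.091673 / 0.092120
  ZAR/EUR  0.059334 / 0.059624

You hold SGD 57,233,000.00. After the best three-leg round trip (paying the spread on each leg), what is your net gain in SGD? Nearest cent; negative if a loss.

Net result: SGD -40,231.65 (no profitable arbitrage after spreads)

Best loop SGD → EUR → ZAR → SGD:
SGD 57,233,000.00 ÷ 1.5386 (buy EUR at ask) = EUR 37,198,102.17
EUR 37,198,102.17 ÷ 0.059624 (buy ZAR at ask) = ZAR 623,878,005.01
ZAR 623,878,005.01 × 0.091673 (sell ZAR at bid) = SGD 57,192,768.35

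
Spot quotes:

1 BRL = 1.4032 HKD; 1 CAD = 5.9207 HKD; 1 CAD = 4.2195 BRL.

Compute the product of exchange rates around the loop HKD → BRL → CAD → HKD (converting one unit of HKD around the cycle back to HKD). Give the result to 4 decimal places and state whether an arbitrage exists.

1.0000 (no arbitrage)

Around HKD → BRL → CAD → HKD: 1 ÷ 1.4032 ÷ 4.2195 × 5.9207 = 0.999983
Product ≈ 1 (deviation 0.002%, within rounding noise).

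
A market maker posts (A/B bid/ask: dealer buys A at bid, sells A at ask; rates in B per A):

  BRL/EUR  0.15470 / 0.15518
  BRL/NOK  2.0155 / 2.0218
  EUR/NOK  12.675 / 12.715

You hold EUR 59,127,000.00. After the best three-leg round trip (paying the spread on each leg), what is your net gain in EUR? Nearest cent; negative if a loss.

Net profit: EUR 1,270,162.36

Best loop EUR → BRL → NOK → EUR:
EUR 59,127,000.00 ÷ 0.15518 (buy BRL at ask) = BRL 381,022,038.92
BRL 381,022,038.92 × 2.0155 (sell BRL at bid) = NOK 767,949,919.45
NOK 767,949,919.45 ÷ 12.715 (buy EUR at ask) = EUR 60,397,162.36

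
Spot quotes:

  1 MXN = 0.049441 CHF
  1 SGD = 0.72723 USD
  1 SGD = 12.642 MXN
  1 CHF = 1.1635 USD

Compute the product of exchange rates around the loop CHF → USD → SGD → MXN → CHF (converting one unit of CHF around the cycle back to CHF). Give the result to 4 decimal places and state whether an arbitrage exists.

1.0000 (no arbitrage)

Around CHF → USD → SGD → MXN → CHF: 1 × 1.1635 ÷ 0.72723 × 12.642 × 0.049441 = 0.999995
Product ≈ 1 (deviation 0.001%, within rounding noise).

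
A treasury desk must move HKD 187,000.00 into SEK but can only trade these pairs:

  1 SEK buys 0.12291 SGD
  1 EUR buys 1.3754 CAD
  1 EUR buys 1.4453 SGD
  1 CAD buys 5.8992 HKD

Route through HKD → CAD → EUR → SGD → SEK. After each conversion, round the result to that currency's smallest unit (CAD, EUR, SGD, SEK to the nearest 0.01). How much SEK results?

HKD 187,000.00 ÷ 5.8992 = CAD 31,699.21
CAD 31,699.21 ÷ 1.3754 = EUR 23,047.27
EUR 23,047.27 × 1.4453 = SGD 33,310.22
SGD 33,310.22 ÷ 0.12291 = SEK 271,013.10

SEK 271,013.10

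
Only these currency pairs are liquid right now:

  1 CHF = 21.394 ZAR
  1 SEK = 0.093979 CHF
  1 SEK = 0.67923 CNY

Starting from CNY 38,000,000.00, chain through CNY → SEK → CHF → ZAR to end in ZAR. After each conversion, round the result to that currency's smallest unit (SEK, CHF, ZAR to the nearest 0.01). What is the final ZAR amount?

CNY 38,000,000.00 ÷ 0.67923 = SEK 55,945,703.22
SEK 55,945,703.22 × 0.093979 = CHF 5,257,721.24
CHF 5,257,721.24 × 21.394 = ZAR 112,483,688.21

ZAR 112,483,688.21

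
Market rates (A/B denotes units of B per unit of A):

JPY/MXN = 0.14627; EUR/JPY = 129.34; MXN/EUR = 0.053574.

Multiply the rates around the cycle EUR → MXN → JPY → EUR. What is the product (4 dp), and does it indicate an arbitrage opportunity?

Around EUR → MXN → JPY → EUR: 1 ÷ 0.053574 ÷ 0.14627 ÷ 129.34 = 0.986638
Product < 1; profitable direction is EUR → JPY → MXN → EUR.

0.9866 (arbitrage exists)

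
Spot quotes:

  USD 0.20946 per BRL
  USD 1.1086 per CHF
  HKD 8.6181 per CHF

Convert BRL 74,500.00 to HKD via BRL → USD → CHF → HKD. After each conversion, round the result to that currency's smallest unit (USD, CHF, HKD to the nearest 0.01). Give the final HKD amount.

BRL 74,500.00 × 0.20946 = USD 15,604.77
USD 15,604.77 ÷ 1.1086 = CHF 14,076.10
CHF 14,076.10 × 8.6181 = HKD 121,309.24

HKD 121,309.24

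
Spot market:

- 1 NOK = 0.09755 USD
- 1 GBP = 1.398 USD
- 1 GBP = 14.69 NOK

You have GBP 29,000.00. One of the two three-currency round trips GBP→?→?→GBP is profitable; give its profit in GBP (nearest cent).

Profitable loop is GBP → NOK → USD → GBP:
GBP 29,000.00 × 14.69 = NOK 426,010.00
NOK 426,010.00 × 0.09755 = USD 41,557.28
USD 41,557.28 ÷ 1.398 = GBP 29,726.23
Profit = GBP 29,726.23 − GBP 29,000.00

Profit: GBP 726.23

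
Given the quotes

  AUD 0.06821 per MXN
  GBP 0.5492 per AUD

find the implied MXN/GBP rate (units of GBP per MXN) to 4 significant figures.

MXN/GBP = 0.03746

1 MXN × 0.06821 = 0.06821 AUD
0.06821 AUD × 0.5492 = 0.0374609 GBP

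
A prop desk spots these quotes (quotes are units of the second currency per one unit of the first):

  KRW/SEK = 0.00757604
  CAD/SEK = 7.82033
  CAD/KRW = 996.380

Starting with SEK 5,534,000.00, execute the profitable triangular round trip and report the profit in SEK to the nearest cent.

Profit: SEK 199,198.44

Profitable loop is SEK → KRW → CAD → SEK:
SEK 5,534,000.00 ÷ 0.00757604 = KRW 730,460,768
KRW 730,460,768 ÷ 996.380 = CAD 733,114.64
CAD 733,114.64 × 7.82033 = SEK 5,733,198.44
Profit = SEK 5,733,198.44 − SEK 5,534,000.00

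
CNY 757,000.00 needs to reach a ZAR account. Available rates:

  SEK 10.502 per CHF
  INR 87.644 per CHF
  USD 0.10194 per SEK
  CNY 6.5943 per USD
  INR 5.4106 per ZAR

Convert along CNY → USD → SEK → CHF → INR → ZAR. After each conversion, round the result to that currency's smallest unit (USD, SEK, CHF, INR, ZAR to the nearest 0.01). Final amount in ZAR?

CNY 757,000.00 ÷ 6.5943 = USD 114,796.11
USD 114,796.11 ÷ 0.10194 = SEK 1,126,114.48
SEK 1,126,114.48 ÷ 10.502 = CHF 107,228.57
CHF 107,228.57 × 87.644 = INR 9,397,940.79
INR 9,397,940.79 ÷ 5.4106 = ZAR 1,736,949.84

ZAR 1,736,949.84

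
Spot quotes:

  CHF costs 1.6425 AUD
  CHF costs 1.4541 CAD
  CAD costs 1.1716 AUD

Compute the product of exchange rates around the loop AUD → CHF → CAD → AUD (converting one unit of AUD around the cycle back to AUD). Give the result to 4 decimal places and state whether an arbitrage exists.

1.0372 (arbitrage exists)

Around AUD → CHF → CAD → AUD: 1 ÷ 1.6425 × 1.4541 × 1.1716 = 1.037214
Product > 1; profitable direction is AUD → CHF → CAD → AUD.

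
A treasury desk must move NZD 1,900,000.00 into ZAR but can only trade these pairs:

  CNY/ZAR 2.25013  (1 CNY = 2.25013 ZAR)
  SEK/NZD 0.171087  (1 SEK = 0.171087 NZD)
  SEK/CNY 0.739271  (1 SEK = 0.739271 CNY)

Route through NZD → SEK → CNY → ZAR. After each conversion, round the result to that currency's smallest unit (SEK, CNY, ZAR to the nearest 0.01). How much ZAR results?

ZAR 18,473,444.06

NZD 1,900,000.00 ÷ 0.171087 = SEK 11,105,460.96
SEK 11,105,460.96 × 0.739271 = CNY 8,209,945.23
CNY 8,209,945.23 × 2.25013 = ZAR 18,473,444.06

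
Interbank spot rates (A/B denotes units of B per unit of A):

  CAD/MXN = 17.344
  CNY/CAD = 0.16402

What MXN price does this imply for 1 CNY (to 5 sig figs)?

CNY/MXN = 2.8448

1 CNY × 0.16402 = 0.16402 CAD
0.16402 CAD × 17.344 = 2.84476 MXN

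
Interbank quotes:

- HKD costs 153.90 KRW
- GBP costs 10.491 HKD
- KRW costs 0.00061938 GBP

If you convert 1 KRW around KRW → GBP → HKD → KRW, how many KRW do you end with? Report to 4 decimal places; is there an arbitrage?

Around KRW → GBP → HKD → KRW: 1 × 0.00061938 × 10.491 × 153.90 = 1.000029
Product ≈ 1 (deviation 0.003%, within rounding noise).

1.0000 (no arbitrage)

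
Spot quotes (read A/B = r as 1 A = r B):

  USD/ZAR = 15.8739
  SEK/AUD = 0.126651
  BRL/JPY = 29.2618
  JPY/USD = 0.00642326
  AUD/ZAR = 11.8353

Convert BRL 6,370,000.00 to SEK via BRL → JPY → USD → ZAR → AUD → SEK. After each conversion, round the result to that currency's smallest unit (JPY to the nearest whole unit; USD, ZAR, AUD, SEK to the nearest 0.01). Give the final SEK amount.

BRL 6,370,000.00 × 29.2618 = JPY 186,397,666
JPY 186,397,666 × 0.00642326 = USD 1,197,280.67
USD 1,197,280.67 × 15.8739 = ZAR 19,005,513.63
ZAR 19,005,513.63 ÷ 11.8353 = AUD 1,605,832.86
AUD 1,605,832.86 ÷ 0.126651 = SEK 12,679,196.06

SEK 12,679,196.06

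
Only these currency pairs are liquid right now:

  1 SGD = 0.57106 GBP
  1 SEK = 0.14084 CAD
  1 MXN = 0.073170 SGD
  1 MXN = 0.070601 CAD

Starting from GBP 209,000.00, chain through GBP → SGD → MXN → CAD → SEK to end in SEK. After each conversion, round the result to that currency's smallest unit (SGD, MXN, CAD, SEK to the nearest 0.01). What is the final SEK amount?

GBP 209,000.00 ÷ 0.57106 = SGD 365,986.06
SGD 365,986.06 ÷ 0.073170 = MXN 5,001,859.51
MXN 5,001,859.51 × 0.070601 = CAD 353,136.28
CAD 353,136.28 ÷ 0.14084 = SEK 2,507,357.85

SEK 2,507,357.85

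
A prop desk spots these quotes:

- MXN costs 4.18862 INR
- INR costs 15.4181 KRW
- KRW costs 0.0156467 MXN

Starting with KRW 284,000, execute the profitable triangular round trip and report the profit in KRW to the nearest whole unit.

Profitable loop is KRW → MXN → INR → KRW:
KRW 284,000 × 0.0156467 = MXN 4,443.66
MXN 4,443.66 × 4.18862 = INR 18,612.81
INR 18,612.81 × 15.4181 = KRW 286,974
Profit = KRW 286,974 − KRW 284,000

Profit: KRW 2,974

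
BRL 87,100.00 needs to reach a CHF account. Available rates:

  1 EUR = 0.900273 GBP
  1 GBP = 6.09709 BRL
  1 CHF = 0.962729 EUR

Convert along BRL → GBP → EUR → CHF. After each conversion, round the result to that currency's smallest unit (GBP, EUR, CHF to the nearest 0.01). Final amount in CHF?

BRL 87,100.00 ÷ 6.09709 = GBP 14,285.50
GBP 14,285.50 ÷ 0.900273 = EUR 15,867.96
EUR 15,867.96 ÷ 0.962729 = CHF 16,482.27

CHF 16,482.27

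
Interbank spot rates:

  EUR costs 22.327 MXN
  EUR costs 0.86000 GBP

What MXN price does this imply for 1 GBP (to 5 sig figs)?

1 GBP ÷ 0.86000 = 1.16279 EUR
1.16279 EUR × 22.327 = 25.9616 MXN

GBP/MXN = 25.962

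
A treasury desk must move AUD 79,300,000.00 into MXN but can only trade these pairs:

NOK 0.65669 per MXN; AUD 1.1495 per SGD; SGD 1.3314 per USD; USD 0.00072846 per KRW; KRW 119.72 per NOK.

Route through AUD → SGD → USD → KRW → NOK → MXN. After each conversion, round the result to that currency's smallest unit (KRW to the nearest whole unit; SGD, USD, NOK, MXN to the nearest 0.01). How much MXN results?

MXN 904,738,014.54

AUD 79,300,000.00 ÷ 1.1495 = SGD 68,986,515.88
SGD 68,986,515.88 ÷ 1.3314 = USD 51,815,018.69
USD 51,815,018.69 ÷ 0.00072846 = KRW 71,129,531,738
KRW 71,129,531,738 ÷ 119.72 = NOK 594,132,406.77
NOK 594,132,406.77 ÷ 0.65669 = MXN 904,738,014.54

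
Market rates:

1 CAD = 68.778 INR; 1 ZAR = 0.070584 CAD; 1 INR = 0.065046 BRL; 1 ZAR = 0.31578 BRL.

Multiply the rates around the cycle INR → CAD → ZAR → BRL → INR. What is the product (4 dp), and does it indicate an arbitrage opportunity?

Around INR → CAD → ZAR → BRL → INR: 1 ÷ 68.778 ÷ 0.070584 × 0.31578 ÷ 0.065046 = 1.000019
Product ≈ 1 (deviation 0.002%, within rounding noise).

1.0000 (no arbitrage)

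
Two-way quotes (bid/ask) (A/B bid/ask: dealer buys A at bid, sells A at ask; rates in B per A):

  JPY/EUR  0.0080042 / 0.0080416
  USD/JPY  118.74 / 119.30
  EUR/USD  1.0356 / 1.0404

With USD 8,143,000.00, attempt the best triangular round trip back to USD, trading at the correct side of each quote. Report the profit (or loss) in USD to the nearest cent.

Net profit: USD 15,328.35

Best loop USD → EUR → JPY → USD:
USD 8,143,000.00 ÷ 1.0404 (buy EUR at ask) = EUR 7,826,797.39
EUR 7,826,797.39 ÷ 0.0080416 (buy JPY at ask) = JPY 973,288,573
JPY 973,288,573 ÷ 119.30 (buy USD at ask) = USD 8,158,328.35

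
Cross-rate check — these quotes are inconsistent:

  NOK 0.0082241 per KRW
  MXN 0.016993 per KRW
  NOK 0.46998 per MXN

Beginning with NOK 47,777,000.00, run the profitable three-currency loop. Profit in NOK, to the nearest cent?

Profitable loop is NOK → MXN → KRW → NOK:
NOK 47,777,000.00 ÷ 0.46998 = MXN 101,657,517.34
MXN 101,657,517.34 ÷ 0.016993 = KRW 5,982,317,268
KRW 5,982,317,268 × 0.0082241 = NOK 49,199,175.45
Profit = NOK 49,199,175.45 − NOK 47,777,000.00

Profit: NOK 1,422,175.45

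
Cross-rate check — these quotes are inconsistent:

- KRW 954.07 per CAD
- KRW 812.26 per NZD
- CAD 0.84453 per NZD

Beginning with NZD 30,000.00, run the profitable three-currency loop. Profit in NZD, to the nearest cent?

Profitable loop is NZD → KRW → CAD → NZD:
NZD 30,000.00 × 812.26 = KRW 24,367,800
KRW 24,367,800 ÷ 954.07 = CAD 25,540.89
CAD 25,540.89 ÷ 0.84453 = NZD 30,242.73
Profit = NZD 30,242.73 − NZD 30,000.00

Profit: NZD 242.73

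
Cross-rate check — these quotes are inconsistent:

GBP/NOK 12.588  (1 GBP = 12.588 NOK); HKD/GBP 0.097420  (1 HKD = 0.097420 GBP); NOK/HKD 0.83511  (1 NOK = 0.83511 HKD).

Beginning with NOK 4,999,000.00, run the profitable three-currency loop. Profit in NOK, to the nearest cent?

Profit: NOK 120,548.72

Profitable loop is NOK → HKD → GBP → NOK:
NOK 4,999,000.00 × 0.83511 = HKD 4,174,714.89
HKD 4,174,714.89 × 0.097420 = GBP 406,700.72
GBP 406,700.72 × 12.588 = NOK 5,119,548.72
Profit = NOK 5,119,548.72 − NOK 4,999,000.00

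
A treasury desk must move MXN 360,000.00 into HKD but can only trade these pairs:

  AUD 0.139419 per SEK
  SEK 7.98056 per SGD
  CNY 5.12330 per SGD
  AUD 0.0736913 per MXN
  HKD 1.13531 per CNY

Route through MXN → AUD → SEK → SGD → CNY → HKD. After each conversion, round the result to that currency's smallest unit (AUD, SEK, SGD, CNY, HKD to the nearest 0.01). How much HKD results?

HKD 138,684.43

MXN 360,000.00 × 0.0736913 = AUD 26,528.87
AUD 26,528.87 ÷ 0.139419 = SEK 190,281.60
SEK 190,281.60 ÷ 7.98056 = SGD 23,843.14
SGD 23,843.14 × 5.12330 = CNY 122,155.56
CNY 122,155.56 × 1.13531 = HKD 138,684.43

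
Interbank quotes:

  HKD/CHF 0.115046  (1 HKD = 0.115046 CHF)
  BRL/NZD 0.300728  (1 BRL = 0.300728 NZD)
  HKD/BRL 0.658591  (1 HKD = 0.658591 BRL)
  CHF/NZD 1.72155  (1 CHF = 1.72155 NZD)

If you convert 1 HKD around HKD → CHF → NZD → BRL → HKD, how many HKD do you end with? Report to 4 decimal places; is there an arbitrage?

Around HKD → CHF → NZD → BRL → HKD: 1 × 0.115046 × 1.72155 ÷ 0.300728 ÷ 0.658591 = 1.000003
Product ≈ 1 (deviation 0.000%, within rounding noise).

1.0000 (no arbitrage)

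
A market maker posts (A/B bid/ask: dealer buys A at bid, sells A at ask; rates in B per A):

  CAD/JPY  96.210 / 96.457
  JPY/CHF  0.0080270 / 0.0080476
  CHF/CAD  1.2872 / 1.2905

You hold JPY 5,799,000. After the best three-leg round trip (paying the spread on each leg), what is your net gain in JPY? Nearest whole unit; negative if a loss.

Net result: JPY -10,114 (no profitable arbitrage after spreads)

Best loop JPY → CAD → CHF → JPY:
JPY 5,799,000 ÷ 96.457 (buy CAD at ask) = CAD 60,120.05
CAD 60,120.05 ÷ 1.2905 (buy CHF at ask) = CHF 46,586.64
CHF 46,586.64 ÷ 0.0080476 (buy JPY at ask) = JPY 5,788,886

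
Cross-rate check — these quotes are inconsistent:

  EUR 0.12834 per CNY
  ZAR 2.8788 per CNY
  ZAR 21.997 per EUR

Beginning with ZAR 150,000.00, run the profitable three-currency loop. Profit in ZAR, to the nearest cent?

Profit: ZAR 2,959.78

Profitable loop is ZAR → EUR → CNY → ZAR:
ZAR 150,000.00 ÷ 21.997 = EUR 6,819.11
EUR 6,819.11 ÷ 0.12834 = CNY 53,133.18
CNY 53,133.18 × 2.8788 = ZAR 152,959.78
Profit = ZAR 152,959.78 − ZAR 150,000.00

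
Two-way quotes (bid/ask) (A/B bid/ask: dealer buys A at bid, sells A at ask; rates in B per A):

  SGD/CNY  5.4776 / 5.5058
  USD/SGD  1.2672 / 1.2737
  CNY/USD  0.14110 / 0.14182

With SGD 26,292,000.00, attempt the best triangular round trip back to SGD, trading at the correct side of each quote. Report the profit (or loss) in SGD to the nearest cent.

Best loop SGD → USD → CNY → SGD:
SGD 26,292,000.00 ÷ 1.2737 (buy USD at ask) = USD 20,642,223.44
USD 20,642,223.44 ÷ 0.14182 (buy CNY at ask) = CNY 145,552,273.61
CNY 145,552,273.61 ÷ 5.5058 (buy SGD at ask) = SGD 26,436,171.60

Net profit: SGD 144,171.60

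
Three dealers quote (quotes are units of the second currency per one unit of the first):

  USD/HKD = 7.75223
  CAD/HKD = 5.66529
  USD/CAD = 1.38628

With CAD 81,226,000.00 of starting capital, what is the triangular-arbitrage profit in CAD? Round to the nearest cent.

Profitable loop is CAD → HKD → USD → CAD:
CAD 81,226,000.00 × 5.66529 = HKD 460,168,845.54
HKD 460,168,845.54 ÷ 7.75223 = USD 59,359,545.00
USD 59,359,545.00 × 1.38628 = CAD 82,288,950.04
Profit = CAD 82,288,950.04 − CAD 81,226,000.00

Profit: CAD 1,062,950.04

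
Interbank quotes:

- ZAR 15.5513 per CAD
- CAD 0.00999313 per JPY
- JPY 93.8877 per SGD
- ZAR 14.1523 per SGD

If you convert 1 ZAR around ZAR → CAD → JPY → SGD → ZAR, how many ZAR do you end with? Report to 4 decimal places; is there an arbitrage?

Around ZAR → CAD → JPY → SGD → ZAR: 1 ÷ 15.5513 ÷ 0.00999313 ÷ 93.8877 × 14.1523 = 0.969952
Product < 1; profitable direction is ZAR → SGD → JPY → CAD → ZAR.

0.9700 (arbitrage exists)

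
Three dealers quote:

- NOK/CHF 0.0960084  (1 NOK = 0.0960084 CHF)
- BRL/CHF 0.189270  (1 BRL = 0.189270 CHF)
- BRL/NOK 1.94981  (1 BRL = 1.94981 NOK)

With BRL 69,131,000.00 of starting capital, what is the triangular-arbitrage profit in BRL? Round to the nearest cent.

Profit: BRL 765,124.40

Profitable loop is BRL → CHF → NOK → BRL:
BRL 69,131,000.00 × 0.189270 = CHF 13,084,424.37
CHF 13,084,424.37 ÷ 0.0960084 = NOK 136,284,162.32
NOK 136,284,162.32 ÷ 1.94981 = BRL 69,896,124.40
Profit = BRL 69,896,124.40 − BRL 69,131,000.00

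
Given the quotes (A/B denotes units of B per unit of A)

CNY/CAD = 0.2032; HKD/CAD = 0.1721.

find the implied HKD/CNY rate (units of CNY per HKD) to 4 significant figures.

HKD/CNY = 0.8469

1 HKD × 0.1721 = 0.1721 CAD
0.1721 CAD ÷ 0.2032 = 0.846949 CNY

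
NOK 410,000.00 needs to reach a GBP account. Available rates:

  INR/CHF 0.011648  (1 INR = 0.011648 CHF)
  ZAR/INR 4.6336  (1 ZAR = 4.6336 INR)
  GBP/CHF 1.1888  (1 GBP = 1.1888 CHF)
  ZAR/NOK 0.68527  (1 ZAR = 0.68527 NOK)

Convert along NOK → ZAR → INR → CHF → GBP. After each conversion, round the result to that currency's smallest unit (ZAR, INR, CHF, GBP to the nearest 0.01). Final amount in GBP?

GBP 27,163.34

NOK 410,000.00 ÷ 0.68527 = ZAR 598,304.32
ZAR 598,304.32 × 4.6336 = INR 2,772,302.90
INR 2,772,302.90 × 0.011648 = CHF 32,291.78
CHF 32,291.78 ÷ 1.1888 = GBP 27,163.34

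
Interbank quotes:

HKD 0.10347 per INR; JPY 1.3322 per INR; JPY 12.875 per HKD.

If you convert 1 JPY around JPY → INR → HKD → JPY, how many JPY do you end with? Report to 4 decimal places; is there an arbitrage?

Around JPY → INR → HKD → JPY: 1 ÷ 1.3322 × 0.10347 × 12.875 = 0.999982
Product ≈ 1 (deviation 0.002%, within rounding noise).

1.0000 (no arbitrage)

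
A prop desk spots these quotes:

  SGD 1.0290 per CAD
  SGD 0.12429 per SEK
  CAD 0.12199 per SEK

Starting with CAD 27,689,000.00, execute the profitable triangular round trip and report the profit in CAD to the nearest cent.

Profit: CAD 275,733.79

Profitable loop is CAD → SGD → SEK → CAD:
CAD 27,689,000.00 × 1.0290 = SGD 28,491,981.00
SGD 28,491,981.00 ÷ 0.12429 = SEK 229,237,919.38
SEK 229,237,919.38 × 0.12199 = CAD 27,964,733.79
Profit = CAD 27,964,733.79 − CAD 27,689,000.00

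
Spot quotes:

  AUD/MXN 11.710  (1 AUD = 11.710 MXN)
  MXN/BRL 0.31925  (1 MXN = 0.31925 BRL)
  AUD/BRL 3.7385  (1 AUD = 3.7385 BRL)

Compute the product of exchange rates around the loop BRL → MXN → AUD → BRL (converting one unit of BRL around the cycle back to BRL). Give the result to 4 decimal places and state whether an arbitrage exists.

Around BRL → MXN → AUD → BRL: 1 ÷ 0.31925 ÷ 11.710 × 3.7385 = 1.000022
Product ≈ 1 (deviation 0.002%, within rounding noise).

1.0000 (no arbitrage)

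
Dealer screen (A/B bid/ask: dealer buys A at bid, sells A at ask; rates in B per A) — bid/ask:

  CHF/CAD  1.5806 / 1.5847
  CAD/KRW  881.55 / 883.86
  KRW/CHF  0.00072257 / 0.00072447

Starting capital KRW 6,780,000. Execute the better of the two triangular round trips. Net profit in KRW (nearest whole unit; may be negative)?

Best loop KRW → CHF → CAD → KRW:
KRW 6,780,000 × 0.00072257 (sell KRW at bid) = CHF 4,899.02
CHF 4,899.02 × 1.5806 (sell CHF at bid) = CAD 7,743.40
CAD 7,743.40 × 881.55 (sell CAD at bid) = KRW 6,826,193

Net profit: KRW 46,193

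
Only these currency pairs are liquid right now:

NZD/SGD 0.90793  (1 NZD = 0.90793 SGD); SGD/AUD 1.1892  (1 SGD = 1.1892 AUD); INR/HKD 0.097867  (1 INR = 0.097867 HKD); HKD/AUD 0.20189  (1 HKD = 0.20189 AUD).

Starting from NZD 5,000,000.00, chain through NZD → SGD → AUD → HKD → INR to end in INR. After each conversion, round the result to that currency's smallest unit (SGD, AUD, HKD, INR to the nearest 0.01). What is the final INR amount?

INR 273,228,619.25

NZD 5,000,000.00 × 0.90793 = SGD 4,539,650.00
SGD 4,539,650.00 × 1.1892 = AUD 5,398,551.78
AUD 5,398,551.78 ÷ 0.20189 = HKD 26,740,065.28
HKD 26,740,065.28 ÷ 0.097867 = INR 273,228,619.25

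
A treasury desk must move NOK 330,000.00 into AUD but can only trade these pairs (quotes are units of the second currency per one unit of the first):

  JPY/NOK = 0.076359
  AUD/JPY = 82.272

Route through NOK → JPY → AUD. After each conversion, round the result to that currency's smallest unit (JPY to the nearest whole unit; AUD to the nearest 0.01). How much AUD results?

AUD 52,529.31

NOK 330,000.00 ÷ 0.076359 = JPY 4,321,691
JPY 4,321,691 ÷ 82.272 = AUD 52,529.31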